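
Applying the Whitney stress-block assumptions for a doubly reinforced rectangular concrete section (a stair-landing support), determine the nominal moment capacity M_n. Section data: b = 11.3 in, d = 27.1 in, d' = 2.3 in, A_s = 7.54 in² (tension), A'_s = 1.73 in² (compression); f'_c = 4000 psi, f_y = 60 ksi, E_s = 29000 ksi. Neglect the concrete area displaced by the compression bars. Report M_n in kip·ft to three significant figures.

M_n ≈ 870 kip·ft

Assume both steels yield.
a = (A_s − A'_s) f_y/(0.85 f'_c b) = (7.54 − 1.73) × 60/(0.85 × 4 × 11.3) = 9.073 in.
c = a/β₁ = 9.073/0.85 = 10.674 in; ε'_s = 0.003(c − d')/c = 0.0024 ≥ ε_y = 0.0021, so the compression steel yields.
M_n = (A_s − A'_s) f_y (d − a/2) + A'_s f_y (d − d') = 348.6 × (27.1 − 4.5365) + 103.8 × (27.1 − 2.3) = 7865.6 + 2574.2 = 10439.8 kip·in = 10439.8/12 = 869.98 kip·ft.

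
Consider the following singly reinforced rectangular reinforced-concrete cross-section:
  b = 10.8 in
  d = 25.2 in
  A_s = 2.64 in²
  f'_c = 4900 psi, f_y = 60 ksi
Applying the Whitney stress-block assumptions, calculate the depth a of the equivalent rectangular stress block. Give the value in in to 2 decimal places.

T = A_s f_y = 2.64 × 60 = 158.4 kips.
a = T/(0.85 f'_c b) = 158.4/(0.85 × 4.9 × 10.8) = 3.52 in.

a ≈ 3.52 in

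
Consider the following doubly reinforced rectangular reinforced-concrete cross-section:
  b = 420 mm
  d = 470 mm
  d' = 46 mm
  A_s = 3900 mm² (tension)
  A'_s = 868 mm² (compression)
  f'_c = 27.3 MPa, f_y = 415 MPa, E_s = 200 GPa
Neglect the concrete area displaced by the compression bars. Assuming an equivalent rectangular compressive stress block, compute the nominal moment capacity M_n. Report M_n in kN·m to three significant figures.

Assume both tension and compression steel yield.
Net tension couple steel: A_s − A'_s = 3032 mm².
a = (A_s − A'_s) f_y / (0.85 f'_c b) = 1258280/(0.85 × 27.3 × 420) = 129.11 mm.
c = a/β₁ = 129.11/0.85 = 151.89 mm; ε'_s = 0.003(c − d')/c = 0.0021 ≥ f_y/E_s = 0.0021, so compression steel does yield.
M_n = (A_s − A'_s) f_y (d − a/2) + A'_s f_y (d − d') = [1258280 × (470 − 64.555) + 360220 × (470 − 46)] × 10⁻⁶ = 510.16 + 152.73 = 662.89 kN·m.

M_n ≈ 663 kN·m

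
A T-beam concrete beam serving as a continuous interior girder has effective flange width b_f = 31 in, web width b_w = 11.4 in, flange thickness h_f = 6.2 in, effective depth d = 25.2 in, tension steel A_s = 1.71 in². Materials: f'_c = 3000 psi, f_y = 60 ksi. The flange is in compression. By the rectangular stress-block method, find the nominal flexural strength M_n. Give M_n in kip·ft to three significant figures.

M_n ≈ 210 kip·ft

Tension: T = A_s f_y = 1.71 × 60 = 102.6 kips.
Try a within the flange: a = T/(0.85 f'_c b_f) = 102.6/(0.85 × 3 × 31) = 1.298 in.
Since a = 1.298 ≤ h_f = 6.2 in, the stress block lies entirely in the flange; analyse as a rectangular beam of width b_f.
M_n = T(d − a/2) = 102.6 × (25.2 − 0.649) = 2518.9 kip·in.
M_n = 2518.9/12 = 209.91 kip·ft.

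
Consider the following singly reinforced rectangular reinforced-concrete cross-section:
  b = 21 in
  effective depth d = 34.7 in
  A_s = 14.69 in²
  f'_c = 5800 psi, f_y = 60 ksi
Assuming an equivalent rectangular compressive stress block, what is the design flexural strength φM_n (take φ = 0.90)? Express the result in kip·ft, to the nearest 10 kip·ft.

T = A_s f_y = 14.69 × 60 = 881.4 kips.
a = T/(0.85 f'_c b) = 881.4/(0.85 × 5.8 × 21) = 8.513 in.
M_n = T(d − a/2) = 881.4 × (34.7 − 4.2565) = 26832.9 kip·in = 26832.9/12 = 2236.08 kip·ft.
φM_n = 0.90 × 2236.08 = 2012.47 kip·ft.

φM_n ≈ 2010 kip·ft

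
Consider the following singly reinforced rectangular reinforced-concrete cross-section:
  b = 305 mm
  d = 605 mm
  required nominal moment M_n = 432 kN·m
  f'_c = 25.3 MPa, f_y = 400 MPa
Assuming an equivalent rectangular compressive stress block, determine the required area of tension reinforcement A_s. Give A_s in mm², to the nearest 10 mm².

A_s ≈ 1980 mm²

With M_n = 0.85 f'_c a b (d − a/2), solve the quadratic for a:
a = d − √(d² − 2M_n/(0.85 f'_c b)) = 605 − √(605² − 2 × 432×10⁶/(0.85 × 25.3 × 305)) = 120.96 mm.
A_s = 0.85 f'_c a b / f_y = 0.85 × 25.3 × 120.96 × 305 / 400 = 1983.4 mm².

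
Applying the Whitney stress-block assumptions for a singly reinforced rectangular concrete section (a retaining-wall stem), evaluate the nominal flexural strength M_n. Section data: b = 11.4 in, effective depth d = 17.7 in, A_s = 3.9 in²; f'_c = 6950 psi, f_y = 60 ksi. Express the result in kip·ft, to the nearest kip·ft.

T = A_s f_y = 3.9 × 60 = 234 kips.
a = T/(0.85 f'_c b) = 234/(0.85 × 6.95 × 11.4) = 3.475 in.
M_n = T(d − a/2) = 234 × (17.7 − 1.7375) = 3735.2 kip·in = 3735.2/12 = 311.27 kip·ft.

M_n ≈ 311 kip·ft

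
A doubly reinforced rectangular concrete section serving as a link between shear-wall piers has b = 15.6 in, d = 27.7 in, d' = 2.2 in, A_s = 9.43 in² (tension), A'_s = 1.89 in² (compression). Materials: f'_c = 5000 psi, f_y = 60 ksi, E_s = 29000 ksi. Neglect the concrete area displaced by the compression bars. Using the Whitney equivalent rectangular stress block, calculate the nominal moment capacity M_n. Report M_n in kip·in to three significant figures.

M_n ≈ 13900 kip·in

Assume both steels yield.
a = (A_s − A'_s) f_y/(0.85 f'_c b) = (9.43 − 1.89) × 60/(0.85 × 5 × 15.6) = 6.824 in.
c = a/β₁ = 6.824/0.8 = 8.530 in; ε'_s = 0.003(c − d')/c = 0.0022 ≥ ε_y = 0.0021, so the compression steel yields.
M_n = (A_s − A'_s) f_y (d − a/2) + A'_s f_y (d − d') = 452.4 × (27.7 − 3.412) + 113.4 × (27.7 − 2.2) = 10987.9 + 2891.7 = 13879.6 kip·in.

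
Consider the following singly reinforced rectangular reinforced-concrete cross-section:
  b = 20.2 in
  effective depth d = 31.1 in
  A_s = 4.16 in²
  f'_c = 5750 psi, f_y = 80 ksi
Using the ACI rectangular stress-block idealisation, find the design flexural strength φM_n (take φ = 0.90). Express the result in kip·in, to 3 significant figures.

T = A_s f_y = 4.16 × 80 = 332.8 kips.
a = T/(0.85 f'_c b) = 332.8/(0.85 × 5.75 × 20.2) = 3.371 in.
M_n = T(d − a/2) = 332.8 × (31.1 − 1.6855) = 9789.1 kip·in.
φM_n = 0.90 × 9789.1 = 8810.2 kip·in.

φM_n ≈ 8810 kip·in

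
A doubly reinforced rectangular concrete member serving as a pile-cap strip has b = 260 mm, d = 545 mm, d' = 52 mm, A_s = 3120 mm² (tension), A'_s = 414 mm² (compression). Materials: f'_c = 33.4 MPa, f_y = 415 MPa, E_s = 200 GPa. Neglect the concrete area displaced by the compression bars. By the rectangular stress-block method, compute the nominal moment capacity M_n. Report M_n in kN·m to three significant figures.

M_n ≈ 611 kN·m

Assume both tension and compression steel yield.
Net tension couple steel: A_s − A'_s = 2706 mm².
a = (A_s − A'_s) f_y / (0.85 f'_c b) = 1122990/(0.85 × 33.4 × 260) = 152.14 mm.
c = a/β₁ = 152.14/0.811 = 187.60 mm; ε'_s = 0.003(c − d')/c = 0.0022 ≥ f_y/E_s = 0.0021, so compression steel does yield.
M_n = (A_s − A'_s) f_y (d − a/2) + A'_s f_y (d − d') = [1122990 × (545 − 76.07) + 171810 × (545 − 52)] × 10⁻⁶ = 526.60 + 84.70 = 611.30 kN·m.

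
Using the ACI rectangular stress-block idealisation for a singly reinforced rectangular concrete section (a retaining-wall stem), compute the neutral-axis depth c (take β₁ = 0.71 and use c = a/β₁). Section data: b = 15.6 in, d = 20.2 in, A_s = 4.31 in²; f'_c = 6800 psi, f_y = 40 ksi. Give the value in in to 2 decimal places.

T = A_s f_y = 4.31 × 40 = 172.4 kips.
a = T/(0.85 f'_c b) = 172.4/(0.85 × 6.8 × 15.6) = 1.9120 in.
With β₁ = 0.71, c = a/β₁ = 1.9120/0.71 = 2.69 in.

c ≈ 2.69 in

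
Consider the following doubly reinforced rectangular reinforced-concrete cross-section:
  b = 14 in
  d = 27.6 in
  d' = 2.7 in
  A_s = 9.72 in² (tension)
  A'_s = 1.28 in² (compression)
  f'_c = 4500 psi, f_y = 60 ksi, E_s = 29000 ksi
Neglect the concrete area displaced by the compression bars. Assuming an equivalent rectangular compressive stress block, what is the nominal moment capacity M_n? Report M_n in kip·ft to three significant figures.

Assume both steels yield.
a = (A_s − A'_s) f_y/(0.85 f'_c b) = (9.72 − 1.28) × 60/(0.85 × 4.5 × 14) = 9.457 in.
c = a/β₁ = 9.457/0.825 = 11.463 in; ε'_s = 0.003(c − d')/c = 0.0023 ≥ ε_y = 0.0021, so the compression steel yields.
M_n = (A_s − A'_s) f_y (d − a/2) + A'_s f_y (d − d') = 506.4 × (27.6 − 4.7285) + 76.8 × (27.6 − 2.7) = 11582.1 + 1912.3 = 13494.4 kip·in = 13494.4/12 = 1124.53 kip·ft.

M_n ≈ 1120 kip·ft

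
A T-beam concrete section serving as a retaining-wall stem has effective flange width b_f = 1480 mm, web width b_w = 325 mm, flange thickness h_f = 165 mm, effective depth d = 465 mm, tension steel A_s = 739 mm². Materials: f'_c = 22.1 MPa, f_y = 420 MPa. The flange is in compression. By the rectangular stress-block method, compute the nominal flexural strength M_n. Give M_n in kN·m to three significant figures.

Tension: T = A_s f_y = 739 × 420 = 310380 N.
Try a within the flange: a = T/(0.85 f'_c b_f) = 310380/(0.85 × 22.1 × 1480) = 11.16 mm.
Since a = 11.16 ≤ h_f = 165 mm, the stress block lies entirely in the flange; analyse as a rectangular beam of width b_f.
M_n = T(d − a/2) = 310380 × (465 − 5.58) = 142.59 × 10⁶ N·mm.
M_n = 142.59 kN·m.

M_n ≈ 143 kN·m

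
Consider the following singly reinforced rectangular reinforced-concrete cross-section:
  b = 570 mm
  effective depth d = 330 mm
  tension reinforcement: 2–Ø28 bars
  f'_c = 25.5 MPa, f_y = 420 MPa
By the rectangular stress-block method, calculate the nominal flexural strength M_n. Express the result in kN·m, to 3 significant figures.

M_n ≈ 160 kN·m

A_s = 2 × 616 = 1232 mm².
T = A_s f_y = 1232 × 420 = 517440 N = 517.44 kN.
From C = T: a = T/(0.85 f'_c b) = 517440/(0.85 × 25.5 × 570) = 41.88 mm.
M_n = T(d − a/2) = 517.44 kN × (330 − 20.94) mm = 159.92 kN·m.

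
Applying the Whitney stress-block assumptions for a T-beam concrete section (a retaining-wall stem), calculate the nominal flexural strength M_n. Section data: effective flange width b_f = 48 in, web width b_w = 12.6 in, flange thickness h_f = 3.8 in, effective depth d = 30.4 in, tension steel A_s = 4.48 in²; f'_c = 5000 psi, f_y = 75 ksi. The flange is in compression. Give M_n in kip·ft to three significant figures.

M_n ≈ 828 kip·ft

Tension: T = A_s f_y = 4.48 × 75 = 336 kips.
Try a within the flange: a = T/(0.85 f'_c b_f) = 336/(0.85 × 5 × 48) = 1.647 in.
Since a = 1.647 ≤ h_f = 3.8 in, the stress block lies entirely in the flange; analyse as a rectangular beam of width b_f.
M_n = T(d − a/2) = 336 × (30.4 − 0.8235) = 9937.7 kip·in.
M_n = 9937.7/12 = 828.14 kip·ft.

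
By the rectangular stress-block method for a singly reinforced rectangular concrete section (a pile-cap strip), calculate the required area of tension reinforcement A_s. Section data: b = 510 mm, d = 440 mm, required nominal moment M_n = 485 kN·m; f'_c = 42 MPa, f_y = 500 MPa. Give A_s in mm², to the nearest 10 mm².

A_s ≈ 2380 mm²

With M_n = 0.85 f'_c a b (d − a/2), solve the quadratic for a:
a = d − √(d² − 2M_n/(0.85 f'_c b)) = 440 − √(440² − 2 × 485×10⁶/(0.85 × 42 × 510)) = 65.40 mm.
A_s = 0.85 f'_c a b / f_y = 0.85 × 42 × 65.40 × 510 / 500 = 2381.5 mm².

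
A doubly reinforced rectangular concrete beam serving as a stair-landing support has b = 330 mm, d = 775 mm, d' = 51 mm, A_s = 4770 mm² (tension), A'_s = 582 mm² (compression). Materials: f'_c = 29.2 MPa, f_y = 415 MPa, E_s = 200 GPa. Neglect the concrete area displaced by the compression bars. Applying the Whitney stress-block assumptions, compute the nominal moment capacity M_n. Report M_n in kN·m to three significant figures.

Assume both tension and compression steel yield.
Net tension couple steel: A_s − A'_s = 4188 mm².
a = (A_s − A'_s) f_y / (0.85 f'_c b) = 1738020/(0.85 × 29.2 × 330) = 212.20 mm.
c = a/β₁ = 212.20/0.841 = 252.32 mm; ε'_s = 0.003(c − d')/c = 0.0024 ≥ f_y/E_s = 0.0021, so compression steel does yield.
M_n = (A_s − A'_s) f_y (d − a/2) + A'_s f_y (d − d') = [1738020 × (775 − 106.1) + 241530 × (775 − 51)] × 10⁻⁶ = 1162.56 + 174.87 = 1337.43 kN·m.

M_n ≈ 1340 kN·m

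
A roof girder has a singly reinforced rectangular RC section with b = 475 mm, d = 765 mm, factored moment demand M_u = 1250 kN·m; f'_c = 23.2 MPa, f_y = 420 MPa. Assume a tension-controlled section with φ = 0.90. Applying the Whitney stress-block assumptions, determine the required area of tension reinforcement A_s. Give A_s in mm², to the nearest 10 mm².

A_s ≈ 5080 mm²

M_n = M_u/φ = 1250/0.90 = 1388.89 kN·m.
With M_n = 0.85 f'_c a b (d − a/2), solve the quadratic for a:
a = d − √(d² − 2M_n/(0.85 f'_c b)) = 765 − √(765² − 2 × 1388.89×10⁶/(0.85 × 23.2 × 475)) = 227.71 mm.
A_s = 0.85 f'_c a b / f_y = 0.85 × 23.2 × 227.71 × 475 / 420 = 5078.5 mm².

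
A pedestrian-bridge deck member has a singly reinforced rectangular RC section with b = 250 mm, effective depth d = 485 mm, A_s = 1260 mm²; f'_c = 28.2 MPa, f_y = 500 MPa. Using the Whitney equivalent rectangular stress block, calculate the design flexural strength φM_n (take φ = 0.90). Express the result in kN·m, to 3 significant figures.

φM_n ≈ 245 kN·m

T = A_s f_y = 1260 × 500 = 630000 N = 630 kN.
From C = T: a = T/(0.85 f'_c b) = 630000/(0.85 × 28.2 × 250) = 105.13 mm.
M_n = T(d − a/2) = 630 kN × (485 − 52.565) mm = 272.43 kN·m.
φM_n = 0.90 × 272.43 = 245.19 kN·m.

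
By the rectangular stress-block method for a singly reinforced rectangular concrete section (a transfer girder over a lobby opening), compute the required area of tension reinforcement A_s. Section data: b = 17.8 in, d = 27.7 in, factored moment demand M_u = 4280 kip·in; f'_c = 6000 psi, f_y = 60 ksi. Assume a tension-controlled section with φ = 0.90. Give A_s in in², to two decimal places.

M_n = M_u/φ = 4280/0.90 = 4755.56 kip·in.
From M_n = 0.85 f'_c a b (d − a/2):
a = d − √(d² − 2M_n/(0.85 f'_c b)) = 27.7 − √(27.7² − 2 × 4755.56/(0.85 × 6 × 17.8)) = 1.961 in.
A_s = 0.85 f'_c a b / f_y = 0.85 × 6 × 1.961 × 17.8 / 60 = 2.967 in².

A_s ≈ 2.97 in²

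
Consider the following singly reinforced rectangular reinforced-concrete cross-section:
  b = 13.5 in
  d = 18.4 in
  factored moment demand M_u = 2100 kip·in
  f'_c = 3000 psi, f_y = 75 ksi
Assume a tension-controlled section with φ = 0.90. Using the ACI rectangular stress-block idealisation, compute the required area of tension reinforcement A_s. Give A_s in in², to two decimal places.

A_s ≈ 1.91 in²

M_n = M_u/φ = 2100/0.90 = 2333.33 kip·in.
From M_n = 0.85 f'_c a b (d − a/2):
a = d − √(d² − 2M_n/(0.85 f'_c b)) = 18.4 − √(18.4² − 2 × 2333.33/(0.85 × 3 × 13.5)) = 4.152 in.
A_s = 0.85 f'_c a b / f_y = 0.85 × 3 × 4.152 × 13.5 / 75 = 1.906 in².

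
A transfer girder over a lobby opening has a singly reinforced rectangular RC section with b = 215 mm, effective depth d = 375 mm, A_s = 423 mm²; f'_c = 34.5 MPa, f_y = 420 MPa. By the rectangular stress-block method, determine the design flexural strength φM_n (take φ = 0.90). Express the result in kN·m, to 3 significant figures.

T = A_s f_y = 423 × 420 = 177660 N = 177.66 kN.
From C = T: a = T/(0.85 f'_c b) = 177660/(0.85 × 34.5 × 215) = 28.18 mm.
M_n = T(d − a/2) = 177.66 kN × (375 − 14.09) mm = 64.12 kN·m.
φM_n = 0.90 × 64.12 = 57.71 kN·m.

φM_n ≈ 57.7 kN·m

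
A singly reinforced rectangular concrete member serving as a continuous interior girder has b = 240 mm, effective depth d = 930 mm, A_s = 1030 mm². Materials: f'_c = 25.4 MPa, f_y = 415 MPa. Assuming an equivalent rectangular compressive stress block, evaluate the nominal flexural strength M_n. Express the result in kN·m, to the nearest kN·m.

M_n ≈ 380 kN·m

T = A_s f_y = 1030 × 415 = 427450 N = 427.45 kN.
From C = T: a = T/(0.85 f'_c b) = 427450/(0.85 × 25.4 × 240) = 82.49 mm.
M_n = T(d − a/2) = 427.45 kN × (930 − 41.245) mm = 379.90 kN·m.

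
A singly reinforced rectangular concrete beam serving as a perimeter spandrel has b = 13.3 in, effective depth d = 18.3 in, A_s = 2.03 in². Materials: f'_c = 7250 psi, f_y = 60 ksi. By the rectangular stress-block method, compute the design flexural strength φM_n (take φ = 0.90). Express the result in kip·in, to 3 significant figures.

φM_n ≈ 1920 kip·in

T = A_s f_y = 2.03 × 60 = 121.8 kips.
a = T/(0.85 f'_c b) = 121.8/(0.85 × 7.25 × 13.3) = 1.486 in.
M_n = T(d − a/2) = 121.8 × (18.3 − 0.743) = 2138.4 kip·in.
φM_n = 0.90 × 2138.4 = 1924.6 kip·in.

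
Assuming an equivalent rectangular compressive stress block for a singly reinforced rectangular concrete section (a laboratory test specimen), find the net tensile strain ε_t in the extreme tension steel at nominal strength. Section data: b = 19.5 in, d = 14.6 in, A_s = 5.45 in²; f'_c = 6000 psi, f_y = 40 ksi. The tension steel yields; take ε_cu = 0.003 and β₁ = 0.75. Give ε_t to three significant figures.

a = A_s f_y/(0.85 f'_c b) = 2.192 in.
β₁ = 0.75, so c = a/β₁ = 2.192/0.75 = 2.923 in.
From the linear strain diagram with ε_cu = 0.003: ε_t = 0.003 (d − c)/c = 0.003 × (14.6 − 2.923)/2.923 = 0.0120.
Since ε_t ≥ 0.005, the section is tension-controlled.

ε_t ≈ 0.0120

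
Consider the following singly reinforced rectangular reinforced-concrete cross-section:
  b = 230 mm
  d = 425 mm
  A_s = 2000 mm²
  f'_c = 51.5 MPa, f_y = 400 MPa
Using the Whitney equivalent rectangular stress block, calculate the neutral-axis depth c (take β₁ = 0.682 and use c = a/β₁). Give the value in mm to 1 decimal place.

c ≈ 116.5 mm

T = A_s f_y = 2000 × 400 = 800000 N = 800 kN.
Setting C = 0.85 f'_c a b equal to T: a = 800000/(0.85 × 51.5 × 230) = 79.458 mm.
With β₁ = 0.682, c = a/β₁ = 79.458/0.682 = 116.5 mm.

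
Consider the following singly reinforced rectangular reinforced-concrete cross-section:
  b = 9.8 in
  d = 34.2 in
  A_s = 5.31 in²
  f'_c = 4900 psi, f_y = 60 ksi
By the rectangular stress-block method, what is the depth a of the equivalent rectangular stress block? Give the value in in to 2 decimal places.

T = A_s f_y = 5.31 × 60 = 318.6 kips.
a = T/(0.85 f'_c b) = 318.6/(0.85 × 4.9 × 9.8) = 7.81 in.

a ≈ 7.81 in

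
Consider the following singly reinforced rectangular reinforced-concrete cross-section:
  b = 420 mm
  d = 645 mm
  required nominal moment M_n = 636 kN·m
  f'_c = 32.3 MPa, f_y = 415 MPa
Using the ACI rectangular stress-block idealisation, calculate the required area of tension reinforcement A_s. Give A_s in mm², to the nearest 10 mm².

With M_n = 0.85 f'_c a b (d − a/2), solve the quadratic for a:
a = d − √(d² − 2M_n/(0.85 f'_c b)) = 645 − √(645² − 2 × 636×10⁶/(0.85 × 32.3 × 420)) = 92.09 mm.
A_s = 0.85 f'_c a b / f_y = 0.85 × 32.3 × 92.09 × 420 / 415 = 2558.8 mm².

A_s ≈ 2560 mm²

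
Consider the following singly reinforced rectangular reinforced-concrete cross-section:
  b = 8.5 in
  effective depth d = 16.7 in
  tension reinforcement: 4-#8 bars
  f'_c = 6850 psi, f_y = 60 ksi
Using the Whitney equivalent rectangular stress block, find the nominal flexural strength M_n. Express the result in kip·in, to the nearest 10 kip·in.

A_s = 4 × 0.79 = 3.16 in².
T = A_s f_y = 3.16 × 60 = 189.6 kips.
a = T/(0.85 f'_c b) = 189.6/(0.85 × 6.85 × 8.5) = 3.831 in.
M_n = T(d − a/2) = 189.6 × (16.7 − 1.9155) = 2803.1 kip·in.

M_n ≈ 2800 kip·in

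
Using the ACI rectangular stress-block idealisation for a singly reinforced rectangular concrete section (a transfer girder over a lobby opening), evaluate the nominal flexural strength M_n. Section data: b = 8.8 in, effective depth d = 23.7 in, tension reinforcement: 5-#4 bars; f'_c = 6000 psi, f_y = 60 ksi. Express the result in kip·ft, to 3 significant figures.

M_n ≈ 115 kip·ft

A_s = 5 × 0.2 = 1 in².
T = A_s f_y = 1 × 60 = 60 kips.
a = T/(0.85 f'_c b) = 60/(0.85 × 6 × 8.8) = 1.337 in.
M_n = T(d − a/2) = 60 × (23.7 − 0.6685) = 1381.9 kip·in = 1381.9/12 = 115.16 kip·ft.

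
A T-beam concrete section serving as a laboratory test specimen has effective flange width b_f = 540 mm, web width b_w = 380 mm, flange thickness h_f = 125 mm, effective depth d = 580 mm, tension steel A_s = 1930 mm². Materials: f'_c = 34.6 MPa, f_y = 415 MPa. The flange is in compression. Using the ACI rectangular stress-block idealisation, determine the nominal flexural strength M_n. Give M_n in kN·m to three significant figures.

M_n ≈ 444 kN·m

Tension: T = A_s f_y = 1930 × 415 = 800950 N.
Try a within the flange: a = T/(0.85 f'_c b_f) = 800950/(0.85 × 34.6 × 540) = 50.43 mm.
Since a = 50.43 ≤ h_f = 125 mm, the stress block lies entirely in the flange; analyse as a rectangular beam of width b_f.
M_n = T(d − a/2) = 800950 × (580 − 25.215) = 444.36 × 10⁶ N·mm.
M_n = 444.36 kN·m.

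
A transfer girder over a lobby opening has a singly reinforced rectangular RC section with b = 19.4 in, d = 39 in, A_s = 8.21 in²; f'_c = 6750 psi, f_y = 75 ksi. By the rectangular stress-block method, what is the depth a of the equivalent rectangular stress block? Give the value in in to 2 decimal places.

T = A_s f_y = 8.21 × 75 = 615.75 kips.
a = T/(0.85 f'_c b) = 615.75/(0.85 × 6.75 × 19.4) = 5.53 in.

a ≈ 5.53 in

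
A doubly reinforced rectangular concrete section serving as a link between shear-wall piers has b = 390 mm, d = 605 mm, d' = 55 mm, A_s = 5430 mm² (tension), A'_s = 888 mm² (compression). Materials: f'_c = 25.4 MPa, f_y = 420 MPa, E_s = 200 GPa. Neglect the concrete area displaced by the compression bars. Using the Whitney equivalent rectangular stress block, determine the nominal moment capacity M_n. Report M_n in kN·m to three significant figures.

Assume both tension and compression steel yield.
Net tension couple steel: A_s − A'_s = 4542 mm².
a = (A_s − A'_s) f_y / (0.85 f'_c b) = 1907640/(0.85 × 25.4 × 390) = 226.56 mm.
c = a/β₁ = 226.56/0.85 = 266.54 mm; ε'_s = 0.003(c − d')/c = 0.0024 ≥ f_y/E_s = 0.0021, so compression steel does yield.
M_n = (A_s − A'_s) f_y (d − a/2) + A'_s f_y (d − d') = [1907640 × (605 − 113.28) + 372960 × (605 − 55)] × 10⁻⁶ = 938.02 + 205.13 = 1143.15 kN·m.

M_n ≈ 1140 kN·m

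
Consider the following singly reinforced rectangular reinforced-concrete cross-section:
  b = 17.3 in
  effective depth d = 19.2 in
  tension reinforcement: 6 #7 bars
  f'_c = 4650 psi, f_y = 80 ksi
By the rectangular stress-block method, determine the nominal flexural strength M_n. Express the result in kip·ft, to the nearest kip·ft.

A_s = 6 × 0.6 = 3.6 in².
T = A_s f_y = 3.6 × 80 = 288 kips.
a = T/(0.85 f'_c b) = 288/(0.85 × 4.65 × 17.3) = 4.212 in.
M_n = T(d − a/2) = 288 × (19.2 − 2.106) = 4923.1 kip·in = 4923.1/12 = 410.26 kip·ft.

M_n ≈ 410 kip·ft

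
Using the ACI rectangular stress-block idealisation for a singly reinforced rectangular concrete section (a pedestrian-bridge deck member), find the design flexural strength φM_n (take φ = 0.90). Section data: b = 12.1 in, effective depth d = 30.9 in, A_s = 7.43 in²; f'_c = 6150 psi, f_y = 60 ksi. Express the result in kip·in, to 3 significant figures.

T = A_s f_y = 7.43 × 60 = 445.8 kips.
a = T/(0.85 f'_c b) = 445.8/(0.85 × 6.15 × 12.1) = 7.048 in.
M_n = T(d − a/2) = 445.8 × (30.9 − 3.524) = 12204.2 kip·in.
φM_n = 0.90 × 12204.2 = 10983.8 kip·in.

φM_n ≈ 11000 kip·in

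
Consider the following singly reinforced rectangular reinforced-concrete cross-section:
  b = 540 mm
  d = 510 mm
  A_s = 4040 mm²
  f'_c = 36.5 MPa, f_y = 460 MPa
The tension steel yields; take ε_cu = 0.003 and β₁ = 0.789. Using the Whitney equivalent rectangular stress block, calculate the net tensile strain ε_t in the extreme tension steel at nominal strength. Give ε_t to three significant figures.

a = A_s f_y/(0.85 f'_c b) = 110.93 mm.
β₁ = 0.789, so c = a/β₁ = 110.93/0.789 = 140.60 mm.
From the linear strain diagram with ε_cu = 0.003: ε_t = 0.003 (d − c)/c = 0.003 × (510 − 140.60)/140.60 = 0.00788.
Since ε_t ≥ 0.005, the section is tension-controlled.

ε_t ≈ 0.00788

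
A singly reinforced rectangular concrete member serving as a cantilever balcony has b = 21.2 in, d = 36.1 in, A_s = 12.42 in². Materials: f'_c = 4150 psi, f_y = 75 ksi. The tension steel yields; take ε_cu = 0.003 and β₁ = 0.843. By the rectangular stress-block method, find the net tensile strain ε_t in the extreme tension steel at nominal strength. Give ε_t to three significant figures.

a = A_s f_y/(0.85 f'_c b) = 12.456 in.
β₁ = 0.843, so c = a/β₁ = 12.456/0.843 = 14.776 in.
From the linear strain diagram with ε_cu = 0.003: ε_t = 0.003 (d − c)/c = 0.003 × (36.1 − 14.776)/14.776 = 0.00433.
ε_t is between 0.004 and 0.005 — transition zone.

ε_t ≈ 0.00433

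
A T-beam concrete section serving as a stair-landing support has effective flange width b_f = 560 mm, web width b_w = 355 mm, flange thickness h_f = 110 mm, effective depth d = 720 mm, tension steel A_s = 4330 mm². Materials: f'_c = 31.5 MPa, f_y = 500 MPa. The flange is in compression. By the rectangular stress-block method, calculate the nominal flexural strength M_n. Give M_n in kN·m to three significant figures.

Tension: T = A_s f_y = 4330 × 500 = 2165000 N.
Try a within the flange: a = T/(0.85 f'_c b_f) = 2165000/(0.85 × 31.5 × 560) = 144.39 mm.
a = 144.39 > h_f = 110 mm: the block extends into the web. Split into flange-overhang and web parts.
C_f = 0.85 f'_c (b_f − b_w) h_f = 0.85 × 31.5 × (560 − 355) × 110 = 603776 N.
Remaining web compression depth: a_w = (T − C_f)/(0.85 f'_c b_w) = (2165000 − 603776)/(0.85 × 31.5 × 355) = 164.25 mm.
M_n = C_f(d − h_f/2) + (T − C_f)(d − a_w/2) = 603776 × (720 − 55) + 1561224 × (720 − 82.125) = 401.51 + 995.87 = 1397.38 × 10⁶ N·mm.
M_n = 1397.38 kN·m.

M_n ≈ 1400 kN·m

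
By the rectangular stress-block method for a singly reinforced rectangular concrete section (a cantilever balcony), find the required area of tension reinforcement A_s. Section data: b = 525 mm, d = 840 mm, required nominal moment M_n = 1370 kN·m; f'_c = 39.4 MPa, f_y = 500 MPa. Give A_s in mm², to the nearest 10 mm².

A_s ≈ 3470 mm²

With M_n = 0.85 f'_c a b (d − a/2), solve the quadratic for a:
a = d − √(d² − 2M_n/(0.85 f'_c b)) = 840 − √(840² − 2 × 1370×10⁶/(0.85 × 39.4 × 525)) = 98.54 mm.
A_s = 0.85 f'_c a b / f_y = 0.85 × 39.4 × 98.54 × 525 / 500 = 3465.1 mm².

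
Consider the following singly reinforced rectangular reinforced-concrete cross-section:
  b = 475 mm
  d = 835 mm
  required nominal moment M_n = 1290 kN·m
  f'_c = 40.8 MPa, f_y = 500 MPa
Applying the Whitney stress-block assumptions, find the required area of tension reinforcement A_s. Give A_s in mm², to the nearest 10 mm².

A_s ≈ 3290 mm²

With M_n = 0.85 f'_c a b (d − a/2), solve the quadratic for a:
a = d − √(d² − 2M_n/(0.85 f'_c b)) = 835 − √(835² − 2 × 1290×10⁶/(0.85 × 40.8 × 475)) = 99.74 mm.
A_s = 0.85 f'_c a b / f_y = 0.85 × 40.8 × 99.74 × 475 / 500 = 3286.0 mm².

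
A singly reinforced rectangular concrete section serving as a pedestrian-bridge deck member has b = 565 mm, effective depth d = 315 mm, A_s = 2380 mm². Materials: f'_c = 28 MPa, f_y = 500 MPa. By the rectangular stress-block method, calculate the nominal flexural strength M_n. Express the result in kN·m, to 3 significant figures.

T = A_s f_y = 2380 × 500 = 1190000 N = 1190 kN.
From C = T: a = T/(0.85 f'_c b) = 1190000/(0.85 × 28 × 565) = 88.50 mm.
M_n = T(d − a/2) = 1190 kN × (315 − 44.25) mm = 322.19 kN·m.

M_n ≈ 322 kN·m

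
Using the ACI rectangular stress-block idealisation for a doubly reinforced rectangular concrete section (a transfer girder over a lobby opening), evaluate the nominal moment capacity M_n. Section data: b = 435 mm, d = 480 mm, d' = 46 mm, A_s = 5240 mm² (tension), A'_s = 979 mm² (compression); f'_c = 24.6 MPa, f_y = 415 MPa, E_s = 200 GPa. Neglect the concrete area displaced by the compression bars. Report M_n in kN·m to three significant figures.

M_n ≈ 853 kN·m

Assume both tension and compression steel yield.
Net tension couple steel: A_s − A'_s = 4261 mm².
a = (A_s − A'_s) f_y / (0.85 f'_c b) = 1768315/(0.85 × 24.6 × 435) = 194.41 mm.
c = a/β₁ = 194.41/0.85 = 228.72 mm; ε'_s = 0.003(c − d')/c = 0.0024 ≥ f_y/E_s = 0.0021, so compression steel does yield.
M_n = (A_s − A'_s) f_y (d − a/2) + A'_s f_y (d − d') = [1768315 × (480 − 97.205) + 406285 × (480 − 46)] × 10⁻⁶ = 676.90 + 176.33 = 853.23 kN·m.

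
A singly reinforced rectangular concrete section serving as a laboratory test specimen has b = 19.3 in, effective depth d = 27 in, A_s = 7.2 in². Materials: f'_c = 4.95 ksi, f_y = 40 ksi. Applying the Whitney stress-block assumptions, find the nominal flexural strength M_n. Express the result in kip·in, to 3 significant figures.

M_n ≈ 7270 kip·in

T = A_s f_y = 7.2 × 40 = 288 kips.
a = T/(0.85 f'_c b) = 288/(0.85 × 4.95 × 19.3) = 3.547 in.
M_n = T(d − a/2) = 288 × (27 − 1.7735) = 7265.2 kip·in.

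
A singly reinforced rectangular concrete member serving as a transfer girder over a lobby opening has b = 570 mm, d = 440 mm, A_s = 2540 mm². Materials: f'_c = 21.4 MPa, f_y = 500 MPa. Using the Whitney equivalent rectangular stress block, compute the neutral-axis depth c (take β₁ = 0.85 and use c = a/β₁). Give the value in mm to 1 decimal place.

T = A_s f_y = 2540 × 500 = 1270000 N = 1270 kN.
Setting C = 0.85 f'_c a b equal to T: a = 1270000/(0.85 × 21.4 × 570) = 122.489 mm.
With β₁ = 0.85, c = a/β₁ = 122.489/0.85 = 144.1 mm.

c ≈ 144.1 mm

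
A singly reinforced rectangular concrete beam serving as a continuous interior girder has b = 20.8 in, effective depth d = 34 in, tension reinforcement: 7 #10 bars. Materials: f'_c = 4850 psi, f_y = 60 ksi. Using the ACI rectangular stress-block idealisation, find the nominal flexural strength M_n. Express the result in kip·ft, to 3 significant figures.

A_s = 7 × 1.27 = 8.89 in².
T = A_s f_y = 8.89 × 60 = 533.4 kips.
a = T/(0.85 f'_c b) = 533.4/(0.85 × 4.85 × 20.8) = 6.221 in.
M_n = T(d − a/2) = 533.4 × (34 − 3.1105) = 16476.5 kip·in = 16476.5/12 = 1373.04 kip·ft.

M_n ≈ 1370 kip·ft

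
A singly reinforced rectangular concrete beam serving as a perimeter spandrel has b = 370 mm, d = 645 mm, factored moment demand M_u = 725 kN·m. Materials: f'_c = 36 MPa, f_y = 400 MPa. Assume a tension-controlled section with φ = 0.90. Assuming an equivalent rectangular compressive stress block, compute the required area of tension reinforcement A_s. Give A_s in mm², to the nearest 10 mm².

A_s ≈ 3450 mm²

M_n = M_u/φ = 725/0.90 = 805.556 kN·m.
With M_n = 0.85 f'_c a b (d − a/2), solve the quadratic for a:
a = d − √(d² − 2M_n/(0.85 f'_c b)) = 645 − √(645² − 2 × 805.556×10⁶/(0.85 × 36 × 370)) = 121.81 mm.
A_s = 0.85 f'_c a b / f_y = 0.85 × 36 × 121.81 × 370 / 400 = 3447.8 mm².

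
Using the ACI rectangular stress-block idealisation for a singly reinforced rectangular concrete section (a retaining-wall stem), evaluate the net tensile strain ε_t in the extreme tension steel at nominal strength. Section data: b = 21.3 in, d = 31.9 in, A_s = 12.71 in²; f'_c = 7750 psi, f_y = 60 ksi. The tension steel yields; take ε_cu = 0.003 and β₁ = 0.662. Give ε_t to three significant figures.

a = A_s f_y/(0.85 f'_c b) = 5.435 in.
β₁ = 0.662, so c = a/β₁ = 5.435/0.662 = 8.210 in.
From the linear strain diagram with ε_cu = 0.003: ε_t = 0.003 (d − c)/c = 0.003 × (31.9 − 8.210)/8.210 = 0.00866.
Since ε_t ≥ 0.005, the section is tension-controlled.

ε_t ≈ 0.00866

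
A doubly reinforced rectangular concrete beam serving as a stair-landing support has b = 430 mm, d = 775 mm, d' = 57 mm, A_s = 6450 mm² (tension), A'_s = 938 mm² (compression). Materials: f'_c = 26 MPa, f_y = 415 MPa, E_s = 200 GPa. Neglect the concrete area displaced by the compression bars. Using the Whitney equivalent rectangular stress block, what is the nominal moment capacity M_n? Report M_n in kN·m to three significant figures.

M_n ≈ 1780 kN·m

Assume both tension and compression steel yield.
Net tension couple steel: A_s − A'_s = 5512 mm².
a = (A_s − A'_s) f_y / (0.85 f'_c b) = 2287480/(0.85 × 26 × 430) = 240.71 mm.
c = a/β₁ = 240.71/0.85 = 283.19 mm; ε'_s = 0.003(c − d')/c = 0.0024 ≥ f_y/E_s = 0.0021, so compression steel does yield.
M_n = (A_s − A'_s) f_y (d − a/2) + A'_s f_y (d − d') = [2287480 × (775 − 120.355) + 389270 × (775 − 57)] × 10⁻⁶ = 1497.49 + 279.50 = 1776.99 kN·m.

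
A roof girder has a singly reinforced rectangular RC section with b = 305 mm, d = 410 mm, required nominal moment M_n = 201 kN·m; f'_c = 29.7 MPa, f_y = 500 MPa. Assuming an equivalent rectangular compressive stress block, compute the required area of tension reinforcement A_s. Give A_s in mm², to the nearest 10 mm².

A_s ≈ 1070 mm²

With M_n = 0.85 f'_c a b (d − a/2), solve the quadratic for a:
a = d − √(d² − 2M_n/(0.85 f'_c b)) = 410 − √(410² − 2 × 201×10⁶/(0.85 × 29.7 × 305)) = 69.57 mm.
A_s = 0.85 f'_c a b / f_y = 0.85 × 29.7 × 69.57 × 305 / 500 = 1071.3 mm².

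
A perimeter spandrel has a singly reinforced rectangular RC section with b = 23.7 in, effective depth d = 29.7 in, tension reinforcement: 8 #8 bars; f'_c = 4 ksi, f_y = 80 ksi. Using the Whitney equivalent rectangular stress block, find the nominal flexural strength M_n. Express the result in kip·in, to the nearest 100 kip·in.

M_n ≈ 13400 kip·in

A_s = 8 × 0.79 = 6.32 in².
T = A_s f_y = 6.32 × 80 = 505.6 kips.
a = T/(0.85 f'_c b) = 505.6/(0.85 × 4 × 23.7) = 6.275 in.
M_n = T(d − a/2) = 505.6 × (29.7 − 3.1375) = 13430.0 kip·in.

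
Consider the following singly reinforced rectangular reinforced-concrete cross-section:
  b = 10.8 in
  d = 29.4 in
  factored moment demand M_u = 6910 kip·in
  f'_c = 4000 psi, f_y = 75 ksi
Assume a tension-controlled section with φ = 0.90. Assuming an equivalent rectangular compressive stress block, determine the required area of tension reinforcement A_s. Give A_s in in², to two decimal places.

M_n = M_u/φ = 6910/0.90 = 7677.78 kip·in.
From M_n = 0.85 f'_c a b (d − a/2):
a = d − √(d² − 2M_n/(0.85 f'_c b)) = 29.4 − √(29.4² − 2 × 7677.78/(0.85 × 4 × 10.8)) = 8.277 in.
A_s = 0.85 f'_c a b / f_y = 0.85 × 4 × 8.277 × 10.8 / 75 = 4.052 in².

A_s ≈ 4.05 in²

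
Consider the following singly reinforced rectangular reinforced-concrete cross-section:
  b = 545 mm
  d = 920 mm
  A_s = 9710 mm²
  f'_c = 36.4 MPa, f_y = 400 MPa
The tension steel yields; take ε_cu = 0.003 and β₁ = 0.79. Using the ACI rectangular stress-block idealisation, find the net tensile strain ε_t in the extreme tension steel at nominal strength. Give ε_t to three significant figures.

a = A_s f_y/(0.85 f'_c b) = 230.34 mm.
β₁ = 0.79, so c = a/β₁ = 230.34/0.79 = 291.57 mm.
From the linear strain diagram with ε_cu = 0.003: ε_t = 0.003 (d − c)/c = 0.003 × (920 − 291.57)/291.57 = 0.00647.
Since ε_t ≥ 0.005, the section is tension-controlled.

ε_t ≈ 0.00647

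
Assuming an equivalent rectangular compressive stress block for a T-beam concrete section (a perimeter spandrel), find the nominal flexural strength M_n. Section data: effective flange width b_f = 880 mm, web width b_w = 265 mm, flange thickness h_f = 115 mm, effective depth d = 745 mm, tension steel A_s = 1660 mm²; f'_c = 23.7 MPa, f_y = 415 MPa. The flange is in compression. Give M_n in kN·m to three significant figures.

M_n ≈ 500 kN·m

Tension: T = A_s f_y = 1660 × 415 = 688900 N.
Try a within the flange: a = T/(0.85 f'_c b_f) = 688900/(0.85 × 23.7 × 880) = 38.86 mm.
Since a = 38.86 ≤ h_f = 115 mm, the stress block lies entirely in the flange; analyse as a rectangular beam of width b_f.
M_n = T(d − a/2) = 688900 × (745 − 19.43) = 499.85 × 10⁶ N·mm.
M_n = 499.85 kN·m.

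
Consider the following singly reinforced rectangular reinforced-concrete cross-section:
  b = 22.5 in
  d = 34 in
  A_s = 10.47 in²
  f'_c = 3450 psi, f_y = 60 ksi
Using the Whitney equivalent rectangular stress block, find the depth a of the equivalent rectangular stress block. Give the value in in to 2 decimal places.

T = A_s f_y = 10.47 × 60 = 628.2 kips.
a = T/(0.85 f'_c b) = 628.2/(0.85 × 3.45 × 22.5) = 9.52 in.

a ≈ 9.52 in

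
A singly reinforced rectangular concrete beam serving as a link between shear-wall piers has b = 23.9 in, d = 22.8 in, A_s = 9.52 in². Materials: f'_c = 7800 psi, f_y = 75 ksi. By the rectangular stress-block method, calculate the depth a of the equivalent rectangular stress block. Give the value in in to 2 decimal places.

T = A_s f_y = 9.52 × 75 = 714 kips.
a = T/(0.85 f'_c b) = 714/(0.85 × 7.8 × 23.9) = 4.51 in.

a ≈ 4.51 in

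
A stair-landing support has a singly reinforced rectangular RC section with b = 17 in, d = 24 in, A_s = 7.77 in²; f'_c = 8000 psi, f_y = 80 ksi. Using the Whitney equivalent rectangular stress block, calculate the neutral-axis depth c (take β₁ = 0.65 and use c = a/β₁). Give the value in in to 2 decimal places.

T = A_s f_y = 7.77 × 80 = 621.6 kips.
a = T/(0.85 f'_c b) = 621.6/(0.85 × 8 × 17) = 5.3772 in.
With β₁ = 0.65, c = a/β₁ = 5.3772/0.65 = 8.27 in.

c ≈ 8.27 in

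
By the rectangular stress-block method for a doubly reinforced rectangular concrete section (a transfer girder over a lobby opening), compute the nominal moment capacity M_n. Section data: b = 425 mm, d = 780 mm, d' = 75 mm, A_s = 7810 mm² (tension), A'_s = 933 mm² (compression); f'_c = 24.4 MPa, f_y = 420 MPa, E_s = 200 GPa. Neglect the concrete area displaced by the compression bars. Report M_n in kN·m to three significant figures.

Assume both tension and compression steel yield.
Net tension couple steel: A_s − A'_s = 6877 mm².
a = (A_s − A'_s) f_y / (0.85 f'_c b) = 2888340/(0.85 × 24.4 × 425) = 327.68 mm.
c = a/β₁ = 327.68/0.85 = 385.51 mm; ε'_s = 0.003(c − d')/c = 0.0024 ≥ f_y/E_s = 0.0021, so compression steel does yield.
M_n = (A_s − A'_s) f_y (d − a/2) + A'_s f_y (d − d') = [2888340 × (780 − 163.84) + 391860 × (780 − 75)] × 10⁻⁶ = 1779.68 + 276.26 = 2055.94 kN·m.

M_n ≈ 2060 kN·m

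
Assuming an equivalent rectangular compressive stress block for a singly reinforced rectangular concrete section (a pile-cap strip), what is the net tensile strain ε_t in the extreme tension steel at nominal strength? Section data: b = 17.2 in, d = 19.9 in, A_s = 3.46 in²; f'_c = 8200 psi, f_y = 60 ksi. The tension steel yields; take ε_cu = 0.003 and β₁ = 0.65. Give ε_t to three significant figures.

a = A_s f_y/(0.85 f'_c b) = 1.732 in.
β₁ = 0.65, so c = a/β₁ = 1.732/0.65 = 2.665 in.
From the linear strain diagram with ε_cu = 0.003: ε_t = 0.003 (d − c)/c = 0.003 × (19.9 − 2.665)/2.665 = 0.0194.
Since ε_t ≥ 0.005, the section is tension-controlled.

ε_t ≈ 0.0194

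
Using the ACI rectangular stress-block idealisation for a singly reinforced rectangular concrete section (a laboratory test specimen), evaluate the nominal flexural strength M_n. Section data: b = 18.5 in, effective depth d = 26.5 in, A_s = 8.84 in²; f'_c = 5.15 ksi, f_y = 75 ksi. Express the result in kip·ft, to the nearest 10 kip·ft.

T = A_s f_y = 8.84 × 75 = 663 kips.
a = T/(0.85 f'_c b) = 663/(0.85 × 5.15 × 18.5) = 8.187 in.
M_n = T(d − a/2) = 663 × (26.5 − 4.0935) = 14855.5 kip·in = 14855.5/12 = 1237.96 kip·ft.

M_n ≈ 1240 kip·ft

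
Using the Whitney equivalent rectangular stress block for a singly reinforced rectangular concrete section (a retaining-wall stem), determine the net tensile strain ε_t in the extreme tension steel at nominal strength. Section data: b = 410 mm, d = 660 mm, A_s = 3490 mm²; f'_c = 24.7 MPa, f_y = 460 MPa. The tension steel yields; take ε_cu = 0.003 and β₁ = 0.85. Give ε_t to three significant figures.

ε_t ≈ 0.00602

a = A_s f_y/(0.85 f'_c b) = 186.50 mm.
β₁ = 0.85, so c = a/β₁ = 186.50/0.85 = 219.41 mm.
From the linear strain diagram with ε_cu = 0.003: ε_t = 0.003 (d − c)/c = 0.003 × (660 − 219.41)/219.41 = 0.00602.
Since ε_t ≥ 0.005, the section is tension-controlled.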